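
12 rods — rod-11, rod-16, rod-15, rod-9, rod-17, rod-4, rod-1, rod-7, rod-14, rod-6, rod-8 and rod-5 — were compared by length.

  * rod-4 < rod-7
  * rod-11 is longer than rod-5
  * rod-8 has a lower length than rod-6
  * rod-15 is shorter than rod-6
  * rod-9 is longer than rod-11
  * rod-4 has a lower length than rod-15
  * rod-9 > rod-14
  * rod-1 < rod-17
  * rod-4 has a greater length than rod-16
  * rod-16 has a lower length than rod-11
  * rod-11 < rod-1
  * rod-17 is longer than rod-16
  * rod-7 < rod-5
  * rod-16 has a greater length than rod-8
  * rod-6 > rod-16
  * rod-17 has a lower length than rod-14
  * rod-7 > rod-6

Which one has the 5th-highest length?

rod-11

Piecing the relations together gives one ordering: rod-8 < rod-16 < rod-4 < rod-15 < rod-6 < rod-7 < rod-5 < rod-11 < rod-1 < rod-17 < rod-14 < rod-9.
Counting 5 from the largest end gives rod-11.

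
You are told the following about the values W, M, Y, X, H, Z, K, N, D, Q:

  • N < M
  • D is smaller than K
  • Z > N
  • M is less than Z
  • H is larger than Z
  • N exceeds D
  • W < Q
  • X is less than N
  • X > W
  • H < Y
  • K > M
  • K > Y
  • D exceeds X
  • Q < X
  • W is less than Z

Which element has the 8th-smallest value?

H

Piecing the relations together gives one ordering: W < Q < X < D < N < M < Z < H < Y < K.
Counting 8 from the smallest end gives H.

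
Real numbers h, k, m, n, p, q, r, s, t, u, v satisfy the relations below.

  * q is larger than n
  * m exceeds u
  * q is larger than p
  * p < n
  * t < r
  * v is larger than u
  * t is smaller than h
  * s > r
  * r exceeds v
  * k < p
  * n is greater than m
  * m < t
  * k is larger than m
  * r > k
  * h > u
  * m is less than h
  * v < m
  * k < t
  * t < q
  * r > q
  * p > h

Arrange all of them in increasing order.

Nothing is placed below u, so it is least; from there u < v; v < m; m < k; k < t; t < h; h < p; p < n; n < q; q < r; r < s, each given directly.

u < v < m < k < t < h < p < n < q < r < s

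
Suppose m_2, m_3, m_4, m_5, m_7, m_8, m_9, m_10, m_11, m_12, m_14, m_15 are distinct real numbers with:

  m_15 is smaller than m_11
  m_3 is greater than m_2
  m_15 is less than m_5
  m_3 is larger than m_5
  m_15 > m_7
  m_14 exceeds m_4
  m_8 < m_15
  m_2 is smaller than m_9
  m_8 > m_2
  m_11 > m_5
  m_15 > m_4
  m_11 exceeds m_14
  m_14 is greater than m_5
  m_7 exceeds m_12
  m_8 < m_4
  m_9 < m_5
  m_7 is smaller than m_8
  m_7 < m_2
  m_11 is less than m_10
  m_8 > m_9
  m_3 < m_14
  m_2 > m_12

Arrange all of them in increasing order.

Each adjacent pair is fixed by a given relation: m_12 < m_7; m_7 < m_2; m_2 < m_9; m_9 < m_8; m_8 < m_4; m_4 < m_15; m_15 < m_5; m_5 < m_3; m_3 < m_14; m_14 < m_11; m_11 < m_10. Chaining them end to end gives the full order.

m_12 < m_7 < m_2 < m_9 < m_8 < m_4 < m_15 < m_5 < m_3 < m_14 < m_11 < m_10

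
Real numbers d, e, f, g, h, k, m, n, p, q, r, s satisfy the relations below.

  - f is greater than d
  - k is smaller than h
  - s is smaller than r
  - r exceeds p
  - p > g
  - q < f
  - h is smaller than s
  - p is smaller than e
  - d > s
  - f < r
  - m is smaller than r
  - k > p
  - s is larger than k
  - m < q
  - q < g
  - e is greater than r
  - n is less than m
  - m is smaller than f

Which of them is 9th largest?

Chaining the given pairs: n < m < q < g < p < k < h < s < d < f < r < e.
The 9th largest is g.

g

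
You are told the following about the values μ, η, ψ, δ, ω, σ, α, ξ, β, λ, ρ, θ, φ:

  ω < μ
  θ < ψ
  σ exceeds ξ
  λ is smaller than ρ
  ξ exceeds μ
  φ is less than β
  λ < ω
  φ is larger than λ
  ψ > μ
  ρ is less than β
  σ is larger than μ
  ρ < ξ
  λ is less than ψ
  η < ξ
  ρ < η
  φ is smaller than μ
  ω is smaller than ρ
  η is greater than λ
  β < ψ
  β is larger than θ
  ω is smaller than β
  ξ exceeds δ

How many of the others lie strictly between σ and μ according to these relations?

The relations place μ below σ. An element lies strictly between them when it is forced above μ and also forced below σ.
Above μ: {ξ, ψ}. Below σ: {λ, φ, ω, δ, ρ, η, ξ}.
Intersection: {ξ} — 1.

1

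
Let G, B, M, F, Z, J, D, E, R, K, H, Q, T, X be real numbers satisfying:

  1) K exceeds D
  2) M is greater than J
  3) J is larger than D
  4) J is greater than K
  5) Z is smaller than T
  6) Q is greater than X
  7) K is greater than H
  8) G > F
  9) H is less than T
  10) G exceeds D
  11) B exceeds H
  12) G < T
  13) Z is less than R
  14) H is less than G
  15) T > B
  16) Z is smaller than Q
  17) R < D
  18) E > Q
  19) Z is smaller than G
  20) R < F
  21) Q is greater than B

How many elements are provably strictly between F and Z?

1

Chaining upward from Z reaches: R, D, K, Q, G, J, T, E, M.
Chaining downward from F reaches: R.
Strictly between Z and F are those in both lists: R — 1 element.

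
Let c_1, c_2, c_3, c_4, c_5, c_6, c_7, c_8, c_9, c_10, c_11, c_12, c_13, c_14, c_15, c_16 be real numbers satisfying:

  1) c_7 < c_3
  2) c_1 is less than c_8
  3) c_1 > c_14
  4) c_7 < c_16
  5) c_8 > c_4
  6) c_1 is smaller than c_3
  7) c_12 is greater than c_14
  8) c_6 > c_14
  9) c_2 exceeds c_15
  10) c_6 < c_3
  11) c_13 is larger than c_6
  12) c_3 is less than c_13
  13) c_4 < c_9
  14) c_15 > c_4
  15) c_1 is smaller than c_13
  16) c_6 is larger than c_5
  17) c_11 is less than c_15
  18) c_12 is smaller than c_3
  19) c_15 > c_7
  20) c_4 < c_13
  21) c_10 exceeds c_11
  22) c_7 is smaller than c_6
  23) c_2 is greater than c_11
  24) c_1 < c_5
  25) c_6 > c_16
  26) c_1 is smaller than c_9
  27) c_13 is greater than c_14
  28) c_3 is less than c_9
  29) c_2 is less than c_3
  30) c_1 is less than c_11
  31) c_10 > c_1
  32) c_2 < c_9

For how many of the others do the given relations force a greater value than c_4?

6

The elements the relations force above c_4 are c_8, c_15, c_2, c_3, c_9, c_13 — no chain reaches any other.
That is 6.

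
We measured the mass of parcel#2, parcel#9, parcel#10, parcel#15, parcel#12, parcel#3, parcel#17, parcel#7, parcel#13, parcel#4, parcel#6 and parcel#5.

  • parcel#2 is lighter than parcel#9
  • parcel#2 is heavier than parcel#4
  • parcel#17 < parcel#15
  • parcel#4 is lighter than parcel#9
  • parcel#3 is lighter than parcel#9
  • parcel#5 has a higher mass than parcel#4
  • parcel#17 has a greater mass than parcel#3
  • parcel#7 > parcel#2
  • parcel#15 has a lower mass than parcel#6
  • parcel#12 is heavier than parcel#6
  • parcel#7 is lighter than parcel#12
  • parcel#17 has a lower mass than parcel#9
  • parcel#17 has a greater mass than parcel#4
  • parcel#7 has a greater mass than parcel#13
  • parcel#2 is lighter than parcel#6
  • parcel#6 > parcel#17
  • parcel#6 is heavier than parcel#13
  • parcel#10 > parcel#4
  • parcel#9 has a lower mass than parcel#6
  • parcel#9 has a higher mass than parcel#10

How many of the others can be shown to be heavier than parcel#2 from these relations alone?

From parcel#2 the given relations immediately reach parcel#7, parcel#9, parcel#6.
From those, parcel#12 — 4 in total.
Nothing else is reachable above parcel#2; 4 in all.

4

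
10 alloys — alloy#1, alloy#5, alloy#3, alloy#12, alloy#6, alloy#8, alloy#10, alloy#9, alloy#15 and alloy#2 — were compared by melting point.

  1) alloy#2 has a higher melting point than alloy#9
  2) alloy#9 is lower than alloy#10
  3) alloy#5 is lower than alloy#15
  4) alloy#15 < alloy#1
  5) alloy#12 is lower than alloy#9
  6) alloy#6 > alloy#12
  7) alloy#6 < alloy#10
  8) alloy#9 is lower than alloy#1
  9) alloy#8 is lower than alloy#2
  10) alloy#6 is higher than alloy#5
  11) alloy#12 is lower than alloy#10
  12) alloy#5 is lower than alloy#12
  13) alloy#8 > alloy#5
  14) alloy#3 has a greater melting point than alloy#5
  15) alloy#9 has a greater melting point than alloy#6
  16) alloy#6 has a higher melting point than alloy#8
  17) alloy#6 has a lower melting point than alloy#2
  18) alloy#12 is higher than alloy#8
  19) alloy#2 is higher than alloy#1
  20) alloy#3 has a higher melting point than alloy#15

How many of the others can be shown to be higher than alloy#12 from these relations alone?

5

Directly above alloy#12: alloy#6, alloy#9, alloy#10.
One step further: alloy#1, alloy#2 (5 so far).
No other element is forced above alloy#12 by the given relations, so the count is 5.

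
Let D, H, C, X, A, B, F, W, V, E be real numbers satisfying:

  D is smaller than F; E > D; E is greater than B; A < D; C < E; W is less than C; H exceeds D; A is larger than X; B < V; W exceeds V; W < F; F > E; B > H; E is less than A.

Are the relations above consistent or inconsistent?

We have E < A stated directly, yet also A < D < H < B < V < W < C < E by chaining the others — so A < E. Contradiction.

inconsistent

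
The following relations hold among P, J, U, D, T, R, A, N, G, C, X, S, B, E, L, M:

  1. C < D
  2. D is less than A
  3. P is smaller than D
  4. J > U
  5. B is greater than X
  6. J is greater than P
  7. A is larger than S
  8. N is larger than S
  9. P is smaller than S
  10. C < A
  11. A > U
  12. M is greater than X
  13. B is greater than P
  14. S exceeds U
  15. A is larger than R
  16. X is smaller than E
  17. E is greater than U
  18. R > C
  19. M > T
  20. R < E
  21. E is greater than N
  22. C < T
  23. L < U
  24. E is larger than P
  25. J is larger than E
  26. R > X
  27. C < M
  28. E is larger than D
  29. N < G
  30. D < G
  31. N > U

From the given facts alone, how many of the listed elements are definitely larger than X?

6

The elements the relations force above X are R, E, B, J, A, M — no chain reaches any other.
That is 6.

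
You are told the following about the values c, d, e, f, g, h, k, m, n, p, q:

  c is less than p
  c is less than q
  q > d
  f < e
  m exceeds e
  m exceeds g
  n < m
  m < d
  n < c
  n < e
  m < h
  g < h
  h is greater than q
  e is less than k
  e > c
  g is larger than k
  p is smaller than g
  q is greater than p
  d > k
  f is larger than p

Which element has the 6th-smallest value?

k

Piecing the relations together gives one ordering: n < c < p < f < e < k < g < m < d < q < h.
The 6th smallest is k.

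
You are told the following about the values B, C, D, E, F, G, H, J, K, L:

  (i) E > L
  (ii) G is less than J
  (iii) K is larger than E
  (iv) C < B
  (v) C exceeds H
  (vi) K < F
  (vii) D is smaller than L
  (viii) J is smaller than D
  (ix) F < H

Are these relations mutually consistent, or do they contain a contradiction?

consistent

Every relation is compatible with G < J < D < L < E < K < F < H < C < B; the set is consistent.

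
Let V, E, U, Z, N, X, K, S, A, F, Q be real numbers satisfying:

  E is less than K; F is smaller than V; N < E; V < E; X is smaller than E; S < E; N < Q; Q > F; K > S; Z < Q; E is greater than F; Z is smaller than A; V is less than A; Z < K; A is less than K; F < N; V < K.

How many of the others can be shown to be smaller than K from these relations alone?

Directly below K: Z, S, V, A, E.
One step further: X, F, N (8 so far).
Nothing else is reachable below K; 8 in all.

8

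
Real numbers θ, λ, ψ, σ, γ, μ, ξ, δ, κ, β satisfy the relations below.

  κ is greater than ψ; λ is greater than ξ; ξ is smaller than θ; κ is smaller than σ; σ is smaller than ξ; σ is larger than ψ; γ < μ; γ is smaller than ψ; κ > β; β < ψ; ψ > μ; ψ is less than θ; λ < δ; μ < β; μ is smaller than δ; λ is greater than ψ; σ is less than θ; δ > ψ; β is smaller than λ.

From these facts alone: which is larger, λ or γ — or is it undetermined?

λ

γ < μ < β < ψ < κ < σ < ξ < λ, by transitivity through μ, β, ψ, κ, σ, ξ.
So λ is larger.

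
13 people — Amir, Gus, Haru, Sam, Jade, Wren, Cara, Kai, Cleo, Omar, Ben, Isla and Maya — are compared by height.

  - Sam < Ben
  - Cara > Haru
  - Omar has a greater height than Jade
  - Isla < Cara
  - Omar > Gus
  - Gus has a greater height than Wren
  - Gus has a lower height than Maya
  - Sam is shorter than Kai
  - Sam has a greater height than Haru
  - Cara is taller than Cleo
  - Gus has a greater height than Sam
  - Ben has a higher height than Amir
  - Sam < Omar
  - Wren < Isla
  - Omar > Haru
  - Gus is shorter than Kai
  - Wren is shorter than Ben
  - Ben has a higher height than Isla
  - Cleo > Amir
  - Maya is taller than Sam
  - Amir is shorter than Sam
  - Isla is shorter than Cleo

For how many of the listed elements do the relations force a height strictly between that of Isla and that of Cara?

Chaining upward from Isla reaches: Cleo, Ben.
Chaining downward from Cara reaches: Wren, Amir, Haru, Cleo.
Strictly between Isla and Cara are those in both lists: Cleo — 1 element.

1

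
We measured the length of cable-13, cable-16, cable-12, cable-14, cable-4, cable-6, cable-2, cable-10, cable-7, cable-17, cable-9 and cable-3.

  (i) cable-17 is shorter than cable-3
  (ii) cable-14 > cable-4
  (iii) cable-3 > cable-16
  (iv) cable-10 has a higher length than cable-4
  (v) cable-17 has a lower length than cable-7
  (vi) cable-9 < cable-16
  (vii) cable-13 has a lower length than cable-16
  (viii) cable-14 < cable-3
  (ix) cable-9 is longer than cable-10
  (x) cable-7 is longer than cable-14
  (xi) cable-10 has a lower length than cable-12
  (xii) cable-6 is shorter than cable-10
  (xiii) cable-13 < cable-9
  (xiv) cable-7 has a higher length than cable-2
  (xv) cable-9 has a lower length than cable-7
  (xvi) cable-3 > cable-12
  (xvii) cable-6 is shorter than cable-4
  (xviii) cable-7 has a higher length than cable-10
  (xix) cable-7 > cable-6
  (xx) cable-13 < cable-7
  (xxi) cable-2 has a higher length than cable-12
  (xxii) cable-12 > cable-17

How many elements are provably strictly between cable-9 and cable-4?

1

The relations place cable-4 below cable-9. An element lies strictly between them when it is forced above cable-4 and also forced below cable-9.
Above cable-4: {cable-10, cable-12, cable-2, cable-14, cable-7, cable-16, cable-3}. Below cable-9: {cable-6, cable-13, cable-10}.
Intersection: {cable-10} — 1.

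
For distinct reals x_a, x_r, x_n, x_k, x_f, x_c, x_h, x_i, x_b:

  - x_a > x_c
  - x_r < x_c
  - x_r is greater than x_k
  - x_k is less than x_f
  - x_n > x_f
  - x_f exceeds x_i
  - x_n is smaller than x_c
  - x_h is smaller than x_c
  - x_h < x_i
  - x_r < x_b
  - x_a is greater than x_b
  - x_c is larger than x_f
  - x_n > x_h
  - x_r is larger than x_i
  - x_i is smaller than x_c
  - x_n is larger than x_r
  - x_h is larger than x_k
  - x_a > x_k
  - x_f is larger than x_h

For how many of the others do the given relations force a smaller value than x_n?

Directly below x_n: x_h, x_r, x_f.
One step further: x_k, x_i (5 so far).
Nothing else is reachable below x_n; 5 in all.

5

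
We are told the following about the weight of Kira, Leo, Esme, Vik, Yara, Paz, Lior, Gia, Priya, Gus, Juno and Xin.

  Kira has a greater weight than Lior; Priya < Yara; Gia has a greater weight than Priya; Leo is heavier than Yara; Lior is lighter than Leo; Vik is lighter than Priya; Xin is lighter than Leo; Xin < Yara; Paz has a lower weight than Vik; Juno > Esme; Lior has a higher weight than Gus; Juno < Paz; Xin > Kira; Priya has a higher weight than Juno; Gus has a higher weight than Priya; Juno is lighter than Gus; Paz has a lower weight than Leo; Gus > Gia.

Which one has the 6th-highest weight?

Gus

Chaining the given pairs: Esme < Juno < Paz < Vik < Priya < Gia < Gus < Lior < Kira < Xin < Yara < Leo.
The 6th largest is Gus.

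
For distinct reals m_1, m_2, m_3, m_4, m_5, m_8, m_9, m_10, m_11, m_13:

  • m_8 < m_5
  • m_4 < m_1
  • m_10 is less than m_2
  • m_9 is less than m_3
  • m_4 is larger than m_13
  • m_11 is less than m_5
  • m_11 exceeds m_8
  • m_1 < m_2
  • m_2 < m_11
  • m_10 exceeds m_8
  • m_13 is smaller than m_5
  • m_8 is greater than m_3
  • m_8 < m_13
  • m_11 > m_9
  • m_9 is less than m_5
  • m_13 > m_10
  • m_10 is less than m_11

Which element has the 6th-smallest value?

Piecing the relations together gives one ordering: m_9 < m_3 < m_8 < m_10 < m_13 < m_4 < m_1 < m_2 < m_11 < m_5.
Counting 6 from the smallest end gives m_4.

m_4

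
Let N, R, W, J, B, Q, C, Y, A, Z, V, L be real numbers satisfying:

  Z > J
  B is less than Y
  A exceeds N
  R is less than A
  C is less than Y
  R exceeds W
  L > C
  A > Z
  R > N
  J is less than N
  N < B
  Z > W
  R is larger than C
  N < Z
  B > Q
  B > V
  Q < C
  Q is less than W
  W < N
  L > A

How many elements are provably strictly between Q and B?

Chaining upward from Q reaches: W, N, Z, C, R, A, Y, L.
Chaining downward from B reaches: V, J, W, N.
Strictly between Q and B are those in both lists: W, N — 2 elements.

2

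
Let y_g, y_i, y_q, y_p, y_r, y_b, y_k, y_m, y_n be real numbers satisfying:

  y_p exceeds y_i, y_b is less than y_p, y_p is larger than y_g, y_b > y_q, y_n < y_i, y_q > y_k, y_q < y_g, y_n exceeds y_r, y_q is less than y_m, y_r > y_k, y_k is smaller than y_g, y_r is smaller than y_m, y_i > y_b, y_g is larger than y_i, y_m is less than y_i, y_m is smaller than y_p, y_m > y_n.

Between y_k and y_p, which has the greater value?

Following the relations from y_k: y_k < y_r < y_n < y_m < y_i < y_g < y_p.
So y_k < y_p; y_p is the larger of the two.

y_p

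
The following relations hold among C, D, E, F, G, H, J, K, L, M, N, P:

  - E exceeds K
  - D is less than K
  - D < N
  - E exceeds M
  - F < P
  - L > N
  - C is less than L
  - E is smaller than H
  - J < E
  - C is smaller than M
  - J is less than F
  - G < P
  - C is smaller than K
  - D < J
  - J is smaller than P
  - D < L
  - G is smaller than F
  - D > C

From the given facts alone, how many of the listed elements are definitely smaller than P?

The elements the relations force below P are G, C, D, J, F — no chain reaches any other.
That is 5.

5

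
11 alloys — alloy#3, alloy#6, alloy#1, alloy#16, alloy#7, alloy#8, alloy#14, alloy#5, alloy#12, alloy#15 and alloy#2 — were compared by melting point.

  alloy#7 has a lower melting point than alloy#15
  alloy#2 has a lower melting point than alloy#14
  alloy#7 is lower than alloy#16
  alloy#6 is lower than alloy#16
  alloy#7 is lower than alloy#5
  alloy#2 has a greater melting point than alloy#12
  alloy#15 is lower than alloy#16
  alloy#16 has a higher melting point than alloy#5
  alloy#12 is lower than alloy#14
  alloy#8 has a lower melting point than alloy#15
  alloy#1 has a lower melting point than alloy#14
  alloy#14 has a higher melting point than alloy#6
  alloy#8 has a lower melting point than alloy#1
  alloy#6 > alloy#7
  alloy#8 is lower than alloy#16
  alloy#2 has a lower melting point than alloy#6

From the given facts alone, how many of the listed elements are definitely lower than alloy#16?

From alloy#16 the given relations immediately reach alloy#7, alloy#8, alloy#15, alloy#5, alloy#6.
From those, alloy#2 — 6 in total.
From those, alloy#12 — 7 in total.
No other element is forced below alloy#16 by the given relations, so the count is 7.

7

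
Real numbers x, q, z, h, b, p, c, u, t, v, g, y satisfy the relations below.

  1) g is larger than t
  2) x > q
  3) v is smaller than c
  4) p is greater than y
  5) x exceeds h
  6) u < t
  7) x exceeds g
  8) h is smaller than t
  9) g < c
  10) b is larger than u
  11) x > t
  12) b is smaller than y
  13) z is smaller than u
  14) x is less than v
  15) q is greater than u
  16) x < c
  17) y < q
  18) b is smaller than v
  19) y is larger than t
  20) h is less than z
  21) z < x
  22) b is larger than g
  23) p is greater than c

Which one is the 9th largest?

t

Piecing the relations together gives one ordering: h < z < u < t < g < b < y < q < x < v < c < p.
The 9th largest is t.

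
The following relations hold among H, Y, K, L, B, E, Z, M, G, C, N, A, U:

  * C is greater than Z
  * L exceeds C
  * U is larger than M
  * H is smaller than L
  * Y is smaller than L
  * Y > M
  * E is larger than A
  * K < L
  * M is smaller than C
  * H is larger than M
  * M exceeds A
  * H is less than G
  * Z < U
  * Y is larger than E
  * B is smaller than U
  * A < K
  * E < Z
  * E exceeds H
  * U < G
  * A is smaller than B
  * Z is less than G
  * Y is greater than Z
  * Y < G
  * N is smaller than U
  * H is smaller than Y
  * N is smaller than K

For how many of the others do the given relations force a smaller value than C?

5

Directly below C: M, Z.
One step further: A, E (4 so far).
One step further: H (5 so far).
No other element is forced below C by the given relations, so the count is 5.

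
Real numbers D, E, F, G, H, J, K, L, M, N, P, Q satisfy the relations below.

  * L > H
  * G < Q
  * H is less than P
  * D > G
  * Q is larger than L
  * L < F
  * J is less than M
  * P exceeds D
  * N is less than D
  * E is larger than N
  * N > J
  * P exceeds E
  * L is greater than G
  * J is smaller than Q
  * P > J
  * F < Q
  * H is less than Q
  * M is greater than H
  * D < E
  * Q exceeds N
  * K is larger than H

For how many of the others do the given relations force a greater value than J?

From J the given relations immediately reach N, M, P, Q.
From those, D, E — 6 in total.
Nothing else is reachable above J; 6 in all.

6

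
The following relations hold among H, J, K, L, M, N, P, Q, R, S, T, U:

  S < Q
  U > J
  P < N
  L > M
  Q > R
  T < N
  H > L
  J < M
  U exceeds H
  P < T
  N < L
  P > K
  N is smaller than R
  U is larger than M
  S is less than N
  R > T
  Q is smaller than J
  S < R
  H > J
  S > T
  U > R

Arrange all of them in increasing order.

Each adjacent pair is fixed by a given relation: K < P; P < T; T < S; S < N; N < R; R < Q; Q < J; J < M; M < L; L < H; H < U. Chaining them end to end gives the full order.

K < P < T < S < N < R < Q < J < M < L < H < U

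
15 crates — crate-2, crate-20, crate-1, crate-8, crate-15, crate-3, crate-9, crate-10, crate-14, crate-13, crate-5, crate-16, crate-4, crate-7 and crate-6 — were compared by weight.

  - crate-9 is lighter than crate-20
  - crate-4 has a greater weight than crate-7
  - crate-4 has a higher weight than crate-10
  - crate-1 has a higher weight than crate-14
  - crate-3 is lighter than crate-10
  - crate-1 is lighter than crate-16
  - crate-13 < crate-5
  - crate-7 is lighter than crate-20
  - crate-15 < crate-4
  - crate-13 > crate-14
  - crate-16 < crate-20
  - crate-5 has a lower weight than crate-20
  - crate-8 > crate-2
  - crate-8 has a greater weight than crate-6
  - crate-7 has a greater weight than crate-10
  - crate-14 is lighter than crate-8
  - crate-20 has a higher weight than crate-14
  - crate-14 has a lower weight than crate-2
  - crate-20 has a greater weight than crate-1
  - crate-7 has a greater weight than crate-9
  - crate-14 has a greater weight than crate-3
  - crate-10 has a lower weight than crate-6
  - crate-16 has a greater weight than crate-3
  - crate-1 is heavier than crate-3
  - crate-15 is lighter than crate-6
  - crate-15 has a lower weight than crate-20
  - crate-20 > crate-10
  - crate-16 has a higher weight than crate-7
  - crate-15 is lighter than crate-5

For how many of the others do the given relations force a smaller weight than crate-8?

6

From crate-8 the given relations immediately reach crate-14, crate-2, crate-6.
From those, crate-3, crate-10, crate-15 — 6 in total.
No other element is forced below crate-8 by the given relations, so the count is 6.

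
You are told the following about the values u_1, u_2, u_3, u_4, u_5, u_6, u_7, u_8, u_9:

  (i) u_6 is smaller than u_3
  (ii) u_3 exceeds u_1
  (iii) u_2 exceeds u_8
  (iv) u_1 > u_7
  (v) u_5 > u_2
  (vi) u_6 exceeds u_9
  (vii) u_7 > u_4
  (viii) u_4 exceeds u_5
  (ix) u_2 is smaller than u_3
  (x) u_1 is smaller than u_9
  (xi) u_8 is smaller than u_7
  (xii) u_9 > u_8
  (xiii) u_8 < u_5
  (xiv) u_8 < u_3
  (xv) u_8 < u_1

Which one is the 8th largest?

Piecing the relations together gives one ordering: u_8 < u_2 < u_5 < u_4 < u_7 < u_1 < u_9 < u_6 < u_3.
The 8th largest is u_2.

u_2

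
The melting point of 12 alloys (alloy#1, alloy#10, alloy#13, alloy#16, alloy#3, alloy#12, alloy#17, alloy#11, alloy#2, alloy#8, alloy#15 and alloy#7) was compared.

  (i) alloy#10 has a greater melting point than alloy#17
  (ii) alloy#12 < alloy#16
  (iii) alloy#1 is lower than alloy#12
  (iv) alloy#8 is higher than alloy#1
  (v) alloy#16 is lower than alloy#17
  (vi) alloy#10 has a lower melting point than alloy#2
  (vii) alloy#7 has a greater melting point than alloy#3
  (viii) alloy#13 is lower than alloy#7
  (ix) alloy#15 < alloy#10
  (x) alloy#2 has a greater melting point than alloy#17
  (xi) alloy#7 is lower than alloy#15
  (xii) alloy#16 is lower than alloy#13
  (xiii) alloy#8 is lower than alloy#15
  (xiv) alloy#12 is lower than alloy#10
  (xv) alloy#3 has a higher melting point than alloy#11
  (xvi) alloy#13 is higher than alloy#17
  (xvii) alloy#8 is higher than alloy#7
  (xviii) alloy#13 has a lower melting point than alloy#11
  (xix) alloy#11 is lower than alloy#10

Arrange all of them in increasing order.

Each adjacent pair is fixed by a given relation: alloy#1 < alloy#12; alloy#12 < alloy#16; alloy#16 < alloy#17; alloy#17 < alloy#13; alloy#13 < alloy#11; alloy#11 < alloy#3; alloy#3 < alloy#7; alloy#7 < alloy#8; alloy#8 < alloy#15; alloy#15 < alloy#10; alloy#10 < alloy#2. Chaining them end to end gives the full order.

alloy#1 < alloy#12 < alloy#16 < alloy#17 < alloy#13 < alloy#11 < alloy#3 < alloy#7 < alloy#8 < alloy#15 < alloy#10 < alloy#2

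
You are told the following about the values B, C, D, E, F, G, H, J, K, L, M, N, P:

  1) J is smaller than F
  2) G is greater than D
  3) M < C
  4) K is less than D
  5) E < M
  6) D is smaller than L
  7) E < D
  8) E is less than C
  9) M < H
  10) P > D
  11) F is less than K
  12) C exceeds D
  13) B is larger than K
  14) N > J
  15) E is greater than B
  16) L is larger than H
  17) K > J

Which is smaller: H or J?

Following the relations from J: J < F < K < B < E < M < H.
So J < H; J is the smaller of the two.

J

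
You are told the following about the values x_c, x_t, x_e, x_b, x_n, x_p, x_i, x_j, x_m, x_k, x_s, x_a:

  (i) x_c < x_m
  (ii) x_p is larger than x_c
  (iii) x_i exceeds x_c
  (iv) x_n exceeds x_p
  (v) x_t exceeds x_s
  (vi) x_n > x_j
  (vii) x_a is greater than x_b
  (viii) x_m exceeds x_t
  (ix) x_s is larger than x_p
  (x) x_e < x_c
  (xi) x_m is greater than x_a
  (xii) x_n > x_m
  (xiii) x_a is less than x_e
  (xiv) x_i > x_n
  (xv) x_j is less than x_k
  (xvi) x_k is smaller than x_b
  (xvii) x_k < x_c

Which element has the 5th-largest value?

Piecing the relations together gives one ordering: x_j < x_k < x_b < x_a < x_e < x_c < x_p < x_s < x_t < x_m < x_n < x_i.
Counting 5 from the largest end gives x_s.

x_s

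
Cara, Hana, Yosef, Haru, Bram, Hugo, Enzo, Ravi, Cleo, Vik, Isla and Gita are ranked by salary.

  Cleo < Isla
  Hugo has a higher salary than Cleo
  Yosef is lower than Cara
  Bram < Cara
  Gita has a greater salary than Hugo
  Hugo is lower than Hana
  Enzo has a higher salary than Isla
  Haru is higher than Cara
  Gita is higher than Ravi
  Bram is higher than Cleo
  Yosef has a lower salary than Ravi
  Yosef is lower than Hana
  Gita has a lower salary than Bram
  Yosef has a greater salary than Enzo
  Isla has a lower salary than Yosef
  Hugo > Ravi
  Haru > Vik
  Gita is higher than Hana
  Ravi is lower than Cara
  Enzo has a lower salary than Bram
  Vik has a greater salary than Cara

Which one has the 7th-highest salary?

Hugo

Chaining the given pairs: Cleo < Isla < Enzo < Yosef < Ravi < Hugo < Hana < Gita < Bram < Cara < Vik < Haru.
Counting 7 from the largest end gives Hugo.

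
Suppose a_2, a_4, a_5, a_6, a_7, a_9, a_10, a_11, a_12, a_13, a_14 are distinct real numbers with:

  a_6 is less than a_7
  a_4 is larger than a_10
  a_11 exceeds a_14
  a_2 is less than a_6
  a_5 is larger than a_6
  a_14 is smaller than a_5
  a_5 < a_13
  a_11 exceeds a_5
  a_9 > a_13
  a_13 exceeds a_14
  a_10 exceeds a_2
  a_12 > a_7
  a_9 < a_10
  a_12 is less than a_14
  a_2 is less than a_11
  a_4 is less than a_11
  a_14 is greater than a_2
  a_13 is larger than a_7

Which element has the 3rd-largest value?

The consecutive relations fix a unique order: a_2 < a_6 < a_7 < a_12 < a_14 < a_5 < a_13 < a_9 < a_10 < a_4 < a_11.
The 3rd largest is a_10.

a_10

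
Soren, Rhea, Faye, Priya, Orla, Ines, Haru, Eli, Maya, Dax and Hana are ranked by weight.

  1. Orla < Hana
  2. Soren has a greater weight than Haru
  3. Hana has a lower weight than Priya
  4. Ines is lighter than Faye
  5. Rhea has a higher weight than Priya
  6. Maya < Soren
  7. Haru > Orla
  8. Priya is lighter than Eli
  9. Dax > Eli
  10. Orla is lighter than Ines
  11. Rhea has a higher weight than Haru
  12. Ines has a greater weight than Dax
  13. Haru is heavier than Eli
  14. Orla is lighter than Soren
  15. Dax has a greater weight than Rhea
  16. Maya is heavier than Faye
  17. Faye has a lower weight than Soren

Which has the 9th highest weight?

The consecutive relations fix a unique order: Orla < Hana < Priya < Eli < Haru < Rhea < Dax < Ines < Faye < Maya < Soren.
The 9th largest is Priya.

Priya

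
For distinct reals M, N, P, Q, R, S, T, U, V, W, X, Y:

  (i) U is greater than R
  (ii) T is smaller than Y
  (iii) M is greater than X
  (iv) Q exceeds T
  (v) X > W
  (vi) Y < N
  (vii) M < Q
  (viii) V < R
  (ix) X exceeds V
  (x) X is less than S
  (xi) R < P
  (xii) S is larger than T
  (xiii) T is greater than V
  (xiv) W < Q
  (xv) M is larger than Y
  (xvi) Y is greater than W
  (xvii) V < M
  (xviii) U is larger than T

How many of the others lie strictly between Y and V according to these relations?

The relations place V below Y. An element lies strictly between them when it is forced above V and also forced below Y.
Above V: {X, T, R, U, M, N, P, S, Q}. Below Y: {W, T}.
Intersection: {T} — 1.

1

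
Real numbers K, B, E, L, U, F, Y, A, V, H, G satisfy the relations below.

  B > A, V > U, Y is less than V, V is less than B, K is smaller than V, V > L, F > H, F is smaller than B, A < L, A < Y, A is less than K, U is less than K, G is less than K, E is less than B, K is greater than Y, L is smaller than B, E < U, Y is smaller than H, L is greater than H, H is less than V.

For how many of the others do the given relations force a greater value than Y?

From Y the given relations immediately reach H, K, V.
From those, L, F, B — 6 in total.
Nothing else is reachable above Y; 6 in all.

6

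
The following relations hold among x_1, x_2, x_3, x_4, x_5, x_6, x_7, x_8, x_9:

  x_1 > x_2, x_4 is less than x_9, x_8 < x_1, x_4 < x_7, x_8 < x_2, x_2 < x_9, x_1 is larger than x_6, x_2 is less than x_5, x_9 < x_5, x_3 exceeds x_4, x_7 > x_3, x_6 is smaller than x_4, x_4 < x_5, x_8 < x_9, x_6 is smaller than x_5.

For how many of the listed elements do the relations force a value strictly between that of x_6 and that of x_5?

2

The relations place x_6 below x_5. An element lies strictly between them when it is forced above x_6 and also forced below x_5.
Above x_6: {x_4, x_3, x_1, x_9, x_7}. Below x_5: {x_8, x_2, x_4, x_9}.
Intersection: {x_4, x_9} — 2.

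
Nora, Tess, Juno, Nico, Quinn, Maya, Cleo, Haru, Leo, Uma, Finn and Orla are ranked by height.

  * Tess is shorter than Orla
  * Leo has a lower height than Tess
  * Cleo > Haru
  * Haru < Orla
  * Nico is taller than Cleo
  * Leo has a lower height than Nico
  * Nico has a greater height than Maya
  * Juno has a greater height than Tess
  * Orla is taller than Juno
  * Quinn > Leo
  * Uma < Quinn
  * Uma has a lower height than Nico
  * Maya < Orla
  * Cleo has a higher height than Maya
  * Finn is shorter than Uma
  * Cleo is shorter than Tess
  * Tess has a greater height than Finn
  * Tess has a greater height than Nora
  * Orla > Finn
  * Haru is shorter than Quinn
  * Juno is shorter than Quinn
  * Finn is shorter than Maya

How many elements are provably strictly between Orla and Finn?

4

Chaining upward from Finn reaches: Maya, Cleo, Uma, Tess, Juno, Nico, Quinn.
Chaining downward from Orla reaches: Haru, Maya, Cleo, Leo, Nora, Tess, Juno.
Strictly between Finn and Orla are those in both lists: Maya, Cleo, Tess, Juno — 4 elements.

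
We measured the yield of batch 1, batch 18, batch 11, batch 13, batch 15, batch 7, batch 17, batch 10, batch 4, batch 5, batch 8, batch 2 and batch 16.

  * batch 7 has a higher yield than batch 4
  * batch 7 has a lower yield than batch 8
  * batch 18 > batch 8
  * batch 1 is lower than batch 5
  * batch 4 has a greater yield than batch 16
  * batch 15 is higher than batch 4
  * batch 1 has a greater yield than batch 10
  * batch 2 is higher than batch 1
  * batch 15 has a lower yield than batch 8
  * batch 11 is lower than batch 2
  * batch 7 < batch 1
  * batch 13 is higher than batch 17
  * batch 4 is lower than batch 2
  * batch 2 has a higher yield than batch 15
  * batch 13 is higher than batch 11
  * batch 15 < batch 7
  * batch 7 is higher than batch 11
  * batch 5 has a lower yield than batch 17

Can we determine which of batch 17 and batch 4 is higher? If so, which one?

batch 17

batch 4 < batch 15 and batch 15 < batch 7 give batch 4 < batch 7.
Then batch 7 < batch 1 extends the chain to batch 1.
With batch 1 < batch 5: batch 4 < batch 15 < batch 7 < batch 1 < batch 5.
With batch 5 < batch 17: batch 4 < batch 15 < batch 7 < batch 1 < batch 5 < batch 17.
So batch 17 is higher.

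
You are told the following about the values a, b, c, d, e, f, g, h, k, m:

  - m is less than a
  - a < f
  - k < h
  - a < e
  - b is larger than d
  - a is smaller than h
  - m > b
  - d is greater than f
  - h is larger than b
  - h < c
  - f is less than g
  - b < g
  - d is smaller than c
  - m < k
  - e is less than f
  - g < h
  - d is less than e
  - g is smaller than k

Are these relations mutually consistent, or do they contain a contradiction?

inconsistent

Chaining the given relations yields d < b < m < a < e < f, so d < f. But one relation states f < d. These cannot both hold.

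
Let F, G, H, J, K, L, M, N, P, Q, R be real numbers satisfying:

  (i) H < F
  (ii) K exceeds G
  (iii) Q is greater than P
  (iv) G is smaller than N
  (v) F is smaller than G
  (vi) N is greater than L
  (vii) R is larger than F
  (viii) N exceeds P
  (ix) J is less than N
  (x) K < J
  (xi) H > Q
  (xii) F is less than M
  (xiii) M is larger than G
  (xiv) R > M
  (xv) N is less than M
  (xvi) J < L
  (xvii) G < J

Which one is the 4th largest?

Chaining the given pairs: P < Q < H < F < G < K < J < L < N < M < R.
The 4th largest is L.

L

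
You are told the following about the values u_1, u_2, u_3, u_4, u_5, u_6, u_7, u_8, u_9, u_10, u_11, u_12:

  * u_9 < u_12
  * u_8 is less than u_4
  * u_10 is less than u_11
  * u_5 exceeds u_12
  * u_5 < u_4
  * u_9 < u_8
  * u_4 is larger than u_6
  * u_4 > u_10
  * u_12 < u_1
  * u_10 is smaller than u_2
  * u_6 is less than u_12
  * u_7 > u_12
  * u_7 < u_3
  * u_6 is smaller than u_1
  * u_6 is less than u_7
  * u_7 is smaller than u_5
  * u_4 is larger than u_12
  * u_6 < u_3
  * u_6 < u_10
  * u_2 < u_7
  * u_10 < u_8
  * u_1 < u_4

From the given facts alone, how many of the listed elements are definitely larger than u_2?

4

From u_2 the given relations immediately reach u_7.
From those, u_5, u_3 — 3 in total.
From those, u_4 — 4 in total.
No other element is forced above u_2 by the given relations, so the count is 4.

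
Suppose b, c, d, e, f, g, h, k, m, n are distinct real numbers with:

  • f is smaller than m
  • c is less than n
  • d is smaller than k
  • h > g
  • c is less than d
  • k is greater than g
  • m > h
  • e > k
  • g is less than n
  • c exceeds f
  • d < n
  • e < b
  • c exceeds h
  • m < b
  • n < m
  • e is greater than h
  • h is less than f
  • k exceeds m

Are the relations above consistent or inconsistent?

consistent

The single ordering g < h < f < c < d < n < m < k < e < b satisfies every listed relation, so no contradiction arises.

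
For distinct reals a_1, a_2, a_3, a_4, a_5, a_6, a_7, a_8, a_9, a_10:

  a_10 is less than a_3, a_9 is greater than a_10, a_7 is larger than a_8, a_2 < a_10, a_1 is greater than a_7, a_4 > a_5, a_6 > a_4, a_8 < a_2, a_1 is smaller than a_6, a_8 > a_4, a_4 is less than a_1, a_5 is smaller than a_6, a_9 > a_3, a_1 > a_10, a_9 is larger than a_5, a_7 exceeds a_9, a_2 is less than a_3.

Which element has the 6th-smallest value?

The consecutive relations fix a unique order: a_5 < a_4 < a_8 < a_2 < a_10 < a_3 < a_9 < a_7 < a_1 < a_6.
Counting 6 from the smallest end gives a_3.

a_3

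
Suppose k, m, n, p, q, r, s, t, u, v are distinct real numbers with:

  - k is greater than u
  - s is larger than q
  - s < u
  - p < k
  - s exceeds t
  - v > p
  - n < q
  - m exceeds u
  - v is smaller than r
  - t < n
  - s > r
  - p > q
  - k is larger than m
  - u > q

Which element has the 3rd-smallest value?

q

Chaining the given pairs: t < n < q < p < v < r < s < u < m < k.
Counting 3 from the smallest end gives q.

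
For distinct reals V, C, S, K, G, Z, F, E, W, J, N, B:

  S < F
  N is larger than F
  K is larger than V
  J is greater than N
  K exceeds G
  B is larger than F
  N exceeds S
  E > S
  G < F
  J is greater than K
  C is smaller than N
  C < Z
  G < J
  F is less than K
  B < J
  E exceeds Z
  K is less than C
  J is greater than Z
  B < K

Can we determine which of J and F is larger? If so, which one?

Following the relations from F: F < K < C < Z < J.
So J is larger.

J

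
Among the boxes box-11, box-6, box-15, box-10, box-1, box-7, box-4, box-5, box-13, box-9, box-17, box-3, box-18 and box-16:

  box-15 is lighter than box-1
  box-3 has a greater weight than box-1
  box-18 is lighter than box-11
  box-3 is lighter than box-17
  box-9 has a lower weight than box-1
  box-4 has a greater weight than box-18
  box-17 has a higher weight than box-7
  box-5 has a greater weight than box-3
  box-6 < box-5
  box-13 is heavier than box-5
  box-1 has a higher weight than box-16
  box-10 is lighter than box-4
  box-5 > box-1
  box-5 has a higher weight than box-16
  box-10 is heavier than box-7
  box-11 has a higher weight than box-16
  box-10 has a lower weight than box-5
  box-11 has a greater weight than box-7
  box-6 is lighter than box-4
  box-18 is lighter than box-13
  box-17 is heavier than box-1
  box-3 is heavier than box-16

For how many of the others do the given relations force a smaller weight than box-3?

4

From box-3 the given relations immediately reach box-16, box-1.
From those, box-9, box-15 — 4 in total.
No other element is forced below box-3 by the given relations, so the count is 4.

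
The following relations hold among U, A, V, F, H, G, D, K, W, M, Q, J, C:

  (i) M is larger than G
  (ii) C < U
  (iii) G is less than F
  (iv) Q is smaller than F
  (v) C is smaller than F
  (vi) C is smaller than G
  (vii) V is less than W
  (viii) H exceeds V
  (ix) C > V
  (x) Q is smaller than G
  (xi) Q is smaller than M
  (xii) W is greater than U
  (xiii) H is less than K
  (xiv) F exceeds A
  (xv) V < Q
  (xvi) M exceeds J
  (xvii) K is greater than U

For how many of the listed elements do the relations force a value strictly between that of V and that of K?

The relations place V below K. An element lies strictly between them when it is forced above V and also forced below K.
Above V: {C, Q, G, U, M, W, H, F}. Below K: {C, U, H}.
Intersection: {C, U, H} — 3.

3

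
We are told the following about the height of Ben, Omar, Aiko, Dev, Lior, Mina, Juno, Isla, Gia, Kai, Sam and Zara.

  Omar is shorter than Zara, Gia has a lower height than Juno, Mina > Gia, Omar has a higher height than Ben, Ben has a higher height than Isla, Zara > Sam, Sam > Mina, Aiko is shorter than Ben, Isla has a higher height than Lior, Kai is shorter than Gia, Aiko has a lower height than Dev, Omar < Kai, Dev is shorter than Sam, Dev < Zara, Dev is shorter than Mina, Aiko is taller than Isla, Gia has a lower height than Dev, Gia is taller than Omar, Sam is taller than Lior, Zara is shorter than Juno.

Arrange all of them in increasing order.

The consecutive links are each given: Lior < Isla; Isla < Aiko; Aiko < Ben; Ben < Omar; Omar < Kai; Kai < Gia; Gia < Dev; Dev < Mina; Mina < Sam; Sam < Zara; Zara < Juno.

Lior < Isla < Aiko < Ben < Omar < Kai < Gia < Dev < Mina < Sam < Zara < Juno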